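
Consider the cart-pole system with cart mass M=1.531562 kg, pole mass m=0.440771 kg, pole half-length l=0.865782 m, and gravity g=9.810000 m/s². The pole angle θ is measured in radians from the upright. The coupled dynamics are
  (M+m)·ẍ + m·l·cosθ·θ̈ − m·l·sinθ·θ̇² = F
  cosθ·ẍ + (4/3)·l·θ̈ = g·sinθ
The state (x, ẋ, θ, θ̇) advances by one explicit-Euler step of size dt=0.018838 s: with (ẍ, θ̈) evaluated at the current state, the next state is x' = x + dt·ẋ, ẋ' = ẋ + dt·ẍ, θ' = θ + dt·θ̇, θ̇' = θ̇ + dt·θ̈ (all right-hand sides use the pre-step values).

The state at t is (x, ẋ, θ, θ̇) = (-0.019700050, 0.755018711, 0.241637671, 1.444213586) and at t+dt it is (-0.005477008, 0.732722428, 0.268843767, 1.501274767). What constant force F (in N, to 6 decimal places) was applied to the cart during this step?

F = -1.402542 N

ẍ = (ẋ'−ẋ)/dt = (0.732722428−0.755018711)/0.018838 = -1.183580
θ̈ = (θ̇'−θ̇)/dt = (1.501274767−1.444213586)/0.018838 = 3.029047
sinθ=0.239293, cosθ=0.970947
F = (M+m)·ẍ + m·l·cosθ·θ̈ − m·l·sinθ·θ̇² = -2.334414 + 1.122337 − 0.190465 = -1.402542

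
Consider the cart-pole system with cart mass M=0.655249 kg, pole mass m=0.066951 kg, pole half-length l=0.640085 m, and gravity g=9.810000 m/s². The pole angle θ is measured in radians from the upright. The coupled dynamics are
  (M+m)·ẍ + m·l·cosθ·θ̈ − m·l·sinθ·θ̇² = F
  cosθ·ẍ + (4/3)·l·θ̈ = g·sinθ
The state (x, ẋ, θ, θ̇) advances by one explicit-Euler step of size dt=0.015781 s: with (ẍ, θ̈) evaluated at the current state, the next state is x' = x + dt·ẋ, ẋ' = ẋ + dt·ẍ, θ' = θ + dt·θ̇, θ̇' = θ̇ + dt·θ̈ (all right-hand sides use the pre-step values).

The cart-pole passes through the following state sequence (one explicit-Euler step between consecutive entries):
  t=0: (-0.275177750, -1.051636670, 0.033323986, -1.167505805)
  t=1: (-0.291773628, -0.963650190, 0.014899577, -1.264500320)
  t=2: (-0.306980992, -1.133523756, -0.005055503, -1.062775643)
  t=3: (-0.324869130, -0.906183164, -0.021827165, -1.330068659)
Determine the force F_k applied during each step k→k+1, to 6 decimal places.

F_0 = 3.761409 N
F_1 = -7.227361 N
F_2 = 9.678393 N

step 0→1:
  ẍ = (ẋ'−ẋ)/dt = (-0.963650190−-1.051636670)/0.015781 = 5.575469
  θ̈ = (θ̇'−θ̇)/dt = (-1.264500320−-1.167505805)/0.015781 = -6.146284
  sinθ=0.033318, cosθ=0.999445
  F = (M+m)·ẍ + m·l·cosθ·θ̈ − m·l·sinθ·θ̇² = 4.026604 + -0.263249 − 0.001946 = 3.761409
step 1→2:
  ẍ = (ẋ'−ẋ)/dt = (-1.133523756−-0.963650190)/0.015781 = -10.764436
  θ̈ = (θ̇'−θ̇)/dt = (-1.062775643−-1.264500320)/0.015781 = 12.782756
  sinθ=0.014899, cosθ=0.999889
  F = (M+m)·ẍ + m·l·cosθ·θ̈ − m·l·sinθ·θ̇² = -7.774076 + 0.547736 − 0.001021 = -7.227361
step 2→3:
  ẍ = (ẋ'−ẋ)/dt = (-0.906183164−-1.133523756)/0.015781 = 14.405969
  θ̈ = (θ̇'−θ̇)/dt = (-1.330068659−-1.062775643)/0.015781 = -16.937648
  sinθ=-0.005055, cosθ=0.999987
  F = (M+m)·ẍ + m·l·cosθ·θ̈ − m·l·sinθ·θ̇² = 10.403991 + -0.725842 − -0.000245 = 9.678393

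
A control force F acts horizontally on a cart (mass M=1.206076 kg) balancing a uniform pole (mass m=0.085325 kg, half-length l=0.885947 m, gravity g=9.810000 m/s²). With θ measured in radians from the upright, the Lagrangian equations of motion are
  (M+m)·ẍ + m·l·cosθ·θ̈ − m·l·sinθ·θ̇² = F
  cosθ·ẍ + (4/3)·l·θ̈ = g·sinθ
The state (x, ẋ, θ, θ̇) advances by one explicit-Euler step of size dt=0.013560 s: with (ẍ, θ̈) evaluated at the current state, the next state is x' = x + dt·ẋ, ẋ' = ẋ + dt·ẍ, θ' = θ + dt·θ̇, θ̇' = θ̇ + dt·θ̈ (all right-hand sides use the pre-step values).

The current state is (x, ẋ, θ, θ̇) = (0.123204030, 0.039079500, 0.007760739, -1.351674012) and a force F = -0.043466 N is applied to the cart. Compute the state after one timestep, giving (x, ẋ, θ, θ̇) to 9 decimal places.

sinθ=0.007760661, cosθ=0.999969886
temp = (F + m·l·θ̇²·sinθ)/(M+m) = (-0.043466 + 0.001071832)/1.291401 = -0.032828043
θ̈ = (g·sinθ − cosθ·temp)/(l·(4/3 − m·cos²θ/(M+m))) = 0.097048373
ẍ = temp − m·l·θ̈·cosθ/(M+m) = -0.038508694
Euler: x'=0.123204030+0.013560·0.039079500=0.123733948, ẋ'=0.039079500+0.013560·-0.038508694=0.038557322
       θ'=0.007760739+0.013560·-1.351674012=-0.010567961, θ̇'=-1.351674012+0.013560·0.097048373=-1.350358036

(0.123733948, 0.038557322, -0.010567961, -1.350358036)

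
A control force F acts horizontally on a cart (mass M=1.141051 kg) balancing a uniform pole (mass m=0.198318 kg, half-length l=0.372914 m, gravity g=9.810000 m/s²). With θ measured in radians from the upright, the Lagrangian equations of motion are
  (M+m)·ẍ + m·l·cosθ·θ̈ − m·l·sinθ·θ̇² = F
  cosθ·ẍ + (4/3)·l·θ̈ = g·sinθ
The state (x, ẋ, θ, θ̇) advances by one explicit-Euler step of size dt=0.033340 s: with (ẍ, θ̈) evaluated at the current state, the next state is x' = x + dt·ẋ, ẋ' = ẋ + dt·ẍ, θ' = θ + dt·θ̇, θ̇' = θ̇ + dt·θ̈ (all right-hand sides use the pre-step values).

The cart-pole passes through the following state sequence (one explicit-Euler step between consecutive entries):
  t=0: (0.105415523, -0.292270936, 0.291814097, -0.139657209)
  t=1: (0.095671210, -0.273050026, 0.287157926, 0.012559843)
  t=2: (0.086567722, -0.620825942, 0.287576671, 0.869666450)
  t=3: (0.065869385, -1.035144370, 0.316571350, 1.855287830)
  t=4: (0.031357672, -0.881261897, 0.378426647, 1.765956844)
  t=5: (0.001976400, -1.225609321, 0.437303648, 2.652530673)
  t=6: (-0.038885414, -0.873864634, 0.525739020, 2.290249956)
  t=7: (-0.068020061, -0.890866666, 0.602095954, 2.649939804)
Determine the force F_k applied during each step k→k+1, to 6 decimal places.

step 0→1:
  ẍ = (ẋ'−ẋ)/dt = (-0.273050026−-0.292270936)/0.033340 = 0.576512
  θ̈ = (θ̇'−θ̇)/dt = (0.012559843−-0.139657209)/0.033340 = 4.565598
  sinθ=0.287690, cosθ=0.957724
  F = (M+m)·ẍ + m·l·cosθ·θ̈ − m·l·sinθ·θ̇² = 0.772162 + 0.323377 − 0.000415 = 1.095124
step 1→2:
  ẍ = (ẋ'−ẋ)/dt = (-0.620825942−-0.273050026)/0.033340 = -10.431191
  θ̈ = (θ̇'−θ̇)/dt = (0.869666450−0.012559843)/0.033340 = 25.708057
  sinθ=0.283228, cosθ=0.959053
  F = (M+m)·ẍ + m·l·cosθ·θ̈ − m·l·sinθ·θ̇² = -13.971214 + 1.823402 − 0.000003 = -12.147815
step 2→3:
  ẍ = (ẋ'−ẋ)/dt = (-1.035144370−-0.620825942)/0.033340 = -12.427067
  θ̈ = (θ̇'−θ̇)/dt = (1.855287830−0.869666450)/0.033340 = 29.562729
  sinθ=0.283629, cosθ=0.958934
  F = (M+m)·ẍ + m·l·cosθ·θ̈ − m·l·sinθ·θ̇² = -16.644429 + 2.096544 − 0.015865 = -14.563749
step 3→4:
  ẍ = (ẋ'−ẋ)/dt = (-0.881261897−-1.035144370)/0.033340 = 4.615551
  θ̈ = (θ̇'−θ̇)/dt = (1.765956844−1.855287830)/0.033340 = -2.679394
  sinθ=0.311310, cosθ=0.950308
  F = (M+m)·ẍ + m·l·cosθ·θ̈ − m·l·sinθ·θ̇² = 6.181926 + -0.188309 − 0.079248 = 5.914369
step 4→5:
  ẍ = (ẋ'−ẋ)/dt = (-1.225609321−-0.881261897)/0.033340 = -10.328357
  θ̈ = (θ̇'−θ̇)/dt = (2.652530673−1.765956844)/0.033340 = 26.591897
  sinθ=0.369459, cosθ=0.929247
  F = (M+m)·ẍ + m·l·cosθ·θ̈ − m·l·sinθ·θ̇² = -13.833481 + 1.827475 − 0.085211 = -12.091218
step 5→6:
  ẍ = (ẋ'−ẋ)/dt = (-0.873864634−-1.225609321)/0.033340 = 10.550231
  θ̈ = (θ̇'−θ̇)/dt = (2.290249956−2.652530673)/0.033340 = -10.866248
  sinθ=0.423498, cosθ=0.905897
  F = (M+m)·ẍ + m·l·cosθ·θ̈ − m·l·sinθ·θ̇² = 14.130652 + -0.727996 − 0.220365 = 13.182290
step 6→7:
  ẍ = (ẋ'−ẋ)/dt = (-0.890866666−-0.873864634)/0.033340 = -0.509959
  θ̈ = (θ̇'−θ̇)/dt = (2.649939804−2.290249956)/0.033340 = 10.788538
  sinθ=0.501852, cosθ=0.864953
  F = (M+m)·ẍ + m·l·cosθ·θ̈ − m·l·sinθ·θ̇² = -0.683023 + 0.690122 − 0.194676 = -0.187577

F_0 = 1.095124 N
F_1 = -12.147815 N
F_2 = -14.563749 N
F_3 = 5.914369 N
F_4 = -12.091218 N
F_5 = 13.182290 N
F_6 = -0.187577 N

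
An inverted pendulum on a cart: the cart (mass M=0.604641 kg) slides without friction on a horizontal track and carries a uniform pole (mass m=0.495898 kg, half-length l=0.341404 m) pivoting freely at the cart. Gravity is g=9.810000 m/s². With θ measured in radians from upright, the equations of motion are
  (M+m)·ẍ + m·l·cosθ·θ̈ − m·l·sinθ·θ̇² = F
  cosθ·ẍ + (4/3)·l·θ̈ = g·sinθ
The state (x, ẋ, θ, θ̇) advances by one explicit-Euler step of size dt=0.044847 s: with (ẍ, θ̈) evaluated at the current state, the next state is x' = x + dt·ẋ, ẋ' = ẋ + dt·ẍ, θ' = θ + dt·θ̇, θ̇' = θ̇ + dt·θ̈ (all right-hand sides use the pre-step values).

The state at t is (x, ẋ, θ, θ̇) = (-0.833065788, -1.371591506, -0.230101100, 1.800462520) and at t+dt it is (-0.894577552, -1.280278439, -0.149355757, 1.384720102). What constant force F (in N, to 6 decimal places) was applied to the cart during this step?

ẍ = (ẋ'−ẋ)/dt = (-1.280278439−-1.371591506)/0.044847 = 2.036102
θ̈ = (θ̇'−θ̇)/dt = (1.384720102−1.800462520)/0.044847 = -9.270239
sinθ=-0.228076, cosθ=0.973643
F = (M+m)·ẍ + m·l·cosθ·θ̈ − m·l·sinθ·θ̇² = 2.240810 + -1.528100 − -0.125172 = 0.837882

F = 0.837882 N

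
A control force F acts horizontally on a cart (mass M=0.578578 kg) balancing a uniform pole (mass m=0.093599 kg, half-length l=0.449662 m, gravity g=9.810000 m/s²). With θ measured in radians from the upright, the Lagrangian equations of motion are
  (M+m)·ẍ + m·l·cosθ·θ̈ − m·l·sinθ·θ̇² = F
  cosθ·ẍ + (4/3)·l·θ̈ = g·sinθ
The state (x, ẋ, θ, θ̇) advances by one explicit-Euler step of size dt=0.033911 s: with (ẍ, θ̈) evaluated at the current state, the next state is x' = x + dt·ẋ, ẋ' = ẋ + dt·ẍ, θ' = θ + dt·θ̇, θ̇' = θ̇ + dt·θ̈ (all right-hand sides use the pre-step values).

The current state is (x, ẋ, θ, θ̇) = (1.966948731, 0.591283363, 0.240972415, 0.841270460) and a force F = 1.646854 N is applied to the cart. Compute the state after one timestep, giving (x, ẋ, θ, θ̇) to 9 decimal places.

(1.986999741, 0.674909540, 0.269500738, 0.838234957)

sinθ=0.238647058, cosθ=0.971106370
temp = (F + m·l·θ̇²·sinθ)/(M+m) = (1.646854 + 0.007108611)/0.672177 = 2.460605780
θ̈ = (g·sinθ − cosθ·temp)/(l·(4/3 − m·cos²θ/(M+m))) = -0.089513820
ẍ = temp − m·l·θ̈·cosθ/(M+m) = 2.466048683
Euler: x'=1.966948731+0.033911·0.591283363=1.986999741, ẋ'=0.591283363+0.033911·2.466048683=0.674909540
       θ'=0.240972415+0.033911·0.841270460=0.269500738, θ̇'=0.841270460+0.033911·-0.089513820=0.838234957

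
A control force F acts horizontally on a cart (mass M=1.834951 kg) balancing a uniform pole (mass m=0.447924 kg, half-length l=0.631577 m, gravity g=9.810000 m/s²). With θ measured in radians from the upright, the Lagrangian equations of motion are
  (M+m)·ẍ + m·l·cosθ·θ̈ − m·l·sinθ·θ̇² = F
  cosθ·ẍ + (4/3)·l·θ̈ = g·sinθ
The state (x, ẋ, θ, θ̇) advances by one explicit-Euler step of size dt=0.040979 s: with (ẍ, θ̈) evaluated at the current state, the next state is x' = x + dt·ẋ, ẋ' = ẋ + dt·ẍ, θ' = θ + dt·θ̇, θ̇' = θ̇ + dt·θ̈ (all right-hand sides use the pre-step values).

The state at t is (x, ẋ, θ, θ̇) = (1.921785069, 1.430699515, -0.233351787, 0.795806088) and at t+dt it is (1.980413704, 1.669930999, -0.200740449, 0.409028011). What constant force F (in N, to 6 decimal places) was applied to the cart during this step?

ẍ = (ẋ'−ẋ)/dt = (1.669930999−1.430699515)/0.040979 = 5.837904
θ̈ = (θ̇'−θ̇)/dt = (0.409028011−0.795806088)/0.040979 = -9.438446
sinθ=-0.231240, cosθ=0.972897
F = (M+m)·ẍ + m·l·cosθ·θ̈ − m·l·sinθ·θ̇² = 13.327206 + -2.597753 − -0.041429 = 10.770882

F = 10.770882 N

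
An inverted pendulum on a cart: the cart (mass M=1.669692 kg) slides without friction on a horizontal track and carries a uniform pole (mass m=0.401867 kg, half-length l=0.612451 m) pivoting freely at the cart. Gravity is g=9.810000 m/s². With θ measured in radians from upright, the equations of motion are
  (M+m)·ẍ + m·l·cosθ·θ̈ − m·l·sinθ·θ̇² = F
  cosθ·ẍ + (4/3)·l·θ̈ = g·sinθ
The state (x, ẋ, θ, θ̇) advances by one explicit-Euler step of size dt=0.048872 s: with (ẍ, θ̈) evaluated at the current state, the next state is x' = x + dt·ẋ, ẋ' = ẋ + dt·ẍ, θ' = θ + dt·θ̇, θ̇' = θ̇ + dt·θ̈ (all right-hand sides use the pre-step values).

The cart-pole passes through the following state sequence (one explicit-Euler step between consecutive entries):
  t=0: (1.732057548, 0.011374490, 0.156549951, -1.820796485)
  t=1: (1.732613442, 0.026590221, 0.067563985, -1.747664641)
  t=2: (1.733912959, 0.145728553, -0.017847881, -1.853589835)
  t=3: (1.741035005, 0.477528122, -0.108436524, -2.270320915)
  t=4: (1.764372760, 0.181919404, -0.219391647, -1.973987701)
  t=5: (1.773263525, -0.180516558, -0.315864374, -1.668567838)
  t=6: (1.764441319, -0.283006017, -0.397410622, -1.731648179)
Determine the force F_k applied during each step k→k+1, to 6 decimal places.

step 0→1:
  ẍ = (ẋ'−ẋ)/dt = (0.026590221−0.011374490)/0.048872 = 0.311338
  θ̈ = (θ̇'−θ̇)/dt = (-1.747664641−-1.820796485)/0.048872 = 1.496396
  sinθ=0.155911, cosθ=0.987771
  F = (M+m)·ẍ + m·l·cosθ·θ̈ − m·l·sinθ·θ̇² = 0.644956 + 0.363795 − 0.127220 = 0.881531
step 1→2:
  ẍ = (ẋ'−ẋ)/dt = (0.145728553−0.026590221)/0.048872 = 2.437763
  θ̈ = (θ̇'−θ̇)/dt = (-1.853589835−-1.747664641)/0.048872 = -2.167400
  sinθ=0.067513, cosθ=0.997718
  F = (M+m)·ẍ + m·l·cosθ·θ̈ − m·l·sinθ·θ̇² = 5.049969 + -0.532232 − 0.050752 = 4.466985
step 2→3:
  ẍ = (ẋ'−ẋ)/dt = (0.477528122−0.145728553)/0.048872 = 6.789155
  θ̈ = (θ̇'−θ̇)/dt = (-2.270320915−-1.853589835)/0.048872 = -8.526991
  sinθ=-0.017847, cosθ=0.999841
  F = (M+m)·ẍ + m·l·cosθ·θ̈ − m·l·sinθ·θ̇² = 14.064135 + -2.098361 − -0.015092 = 11.980865
step 3→4:
  ẍ = (ẋ'−ẋ)/dt = (0.181919404−0.477528122)/0.048872 = -6.048631
  θ̈ = (θ̇'−θ̇)/dt = (-1.973987701−-2.270320915)/0.048872 = 6.063456
  sinθ=-0.108224, cosθ=0.994127
  F = (M+m)·ẍ + m·l·cosθ·θ̈ − m·l·sinθ·θ̇² = -12.530097 + 1.483596 − -0.137294 = -10.909207
step 4→5:
  ẍ = (ẋ'−ẋ)/dt = (-0.180516558−0.181919404)/0.048872 = -7.416025
  θ̈ = (θ̇'−θ̇)/dt = (-1.668567838−-1.973987701)/0.048872 = 6.249383
  sinθ=-0.217636, cosθ=0.976030
  F = (M+m)·ẍ + m·l·cosθ·θ̈ − m·l·sinθ·θ̇² = -15.362733 + 1.501254 − -0.208724 = -13.652755
step 5→6:
  ẍ = (ẋ'−ẋ)/dt = (-0.283006017−-0.180516558)/0.048872 = -2.097100
  θ̈ = (θ̇'−θ̇)/dt = (-1.731648179−-1.668567838)/0.048872 = -1.290726
  sinθ=-0.310638, cosθ=0.950528
  F = (M+m)·ẍ + m·l·cosθ·θ̈ − m·l·sinθ·θ̇² = -4.344266 + -0.301962 − -0.212861 = -4.433367

F_0 = 0.881531 N
F_1 = 4.466985 N
F_2 = 11.980865 N
F_3 = -10.909207 N
F_4 = -13.652755 N
F_5 = -4.433367 N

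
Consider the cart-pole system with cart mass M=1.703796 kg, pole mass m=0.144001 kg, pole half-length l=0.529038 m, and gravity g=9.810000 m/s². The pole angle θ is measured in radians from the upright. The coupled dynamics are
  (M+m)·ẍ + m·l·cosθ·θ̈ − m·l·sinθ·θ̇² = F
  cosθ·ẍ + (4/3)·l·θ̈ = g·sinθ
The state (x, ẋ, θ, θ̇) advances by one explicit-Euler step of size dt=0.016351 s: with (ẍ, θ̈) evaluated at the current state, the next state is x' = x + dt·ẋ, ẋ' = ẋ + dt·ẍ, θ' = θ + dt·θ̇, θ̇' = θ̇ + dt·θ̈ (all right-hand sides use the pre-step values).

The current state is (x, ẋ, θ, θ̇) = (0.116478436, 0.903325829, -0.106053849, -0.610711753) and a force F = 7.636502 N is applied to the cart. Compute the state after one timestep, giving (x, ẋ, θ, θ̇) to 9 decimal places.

(0.131248717, 0.976064654, -0.116039597, -0.737323164)

sinθ=-0.105855155, cosθ=0.994381560
temp = (F + m·l·θ̇²·sinθ)/(M+m) = (7.636502 + -0.003007717)/1.847797 = 4.131132523
θ̈ = (g·sinθ − cosθ·temp)/(l·(4/3 − m·cos²θ/(M+m))) = -7.743343606
ẍ = temp − m·l·θ̈·cosθ/(M+m) = 4.448585725
Euler: x'=0.116478436+0.016351·0.903325829=0.131248717, ẋ'=0.903325829+0.016351·4.448585725=0.976064654
       θ'=-0.106053849+0.016351·-0.610711753=-0.116039597, θ̇'=-0.610711753+0.016351·-7.743343606=-0.737323164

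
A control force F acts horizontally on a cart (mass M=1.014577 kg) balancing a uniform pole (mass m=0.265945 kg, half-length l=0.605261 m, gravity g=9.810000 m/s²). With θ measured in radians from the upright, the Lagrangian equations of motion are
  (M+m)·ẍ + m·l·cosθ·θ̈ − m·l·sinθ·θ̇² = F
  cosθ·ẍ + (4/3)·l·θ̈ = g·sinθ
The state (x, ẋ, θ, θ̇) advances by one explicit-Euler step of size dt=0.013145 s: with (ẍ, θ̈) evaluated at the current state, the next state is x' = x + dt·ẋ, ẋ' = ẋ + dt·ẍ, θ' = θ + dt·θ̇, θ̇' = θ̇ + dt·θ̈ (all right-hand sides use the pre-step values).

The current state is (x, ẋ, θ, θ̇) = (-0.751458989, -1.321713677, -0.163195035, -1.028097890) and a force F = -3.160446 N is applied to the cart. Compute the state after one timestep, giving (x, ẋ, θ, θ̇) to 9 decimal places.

sinθ=-0.162471614, cosθ=0.986713218
temp = (F + m·l·θ̇²·sinθ)/(M+m) = (-3.160446 + -0.027642731)/1.280522 = -2.489678999
θ̈ = (g·sinθ − cosθ·temp)/(l·(4/3 − m·cos²θ/(M+m))) = 1.260174815
ẍ = temp − m·l·θ̈·cosθ/(M+m) = -2.645982684
Euler: x'=-0.751458989+0.013145·-1.321713677=-0.768832915, ẋ'=-1.321713677+0.013145·-2.645982684=-1.356495119
       θ'=-0.163195035+0.013145·-1.028097890=-0.176709382, θ̇'=-1.028097890+0.013145·1.260174815=-1.011532892

(-0.768832915, -1.356495119, -0.176709382, -1.011532892)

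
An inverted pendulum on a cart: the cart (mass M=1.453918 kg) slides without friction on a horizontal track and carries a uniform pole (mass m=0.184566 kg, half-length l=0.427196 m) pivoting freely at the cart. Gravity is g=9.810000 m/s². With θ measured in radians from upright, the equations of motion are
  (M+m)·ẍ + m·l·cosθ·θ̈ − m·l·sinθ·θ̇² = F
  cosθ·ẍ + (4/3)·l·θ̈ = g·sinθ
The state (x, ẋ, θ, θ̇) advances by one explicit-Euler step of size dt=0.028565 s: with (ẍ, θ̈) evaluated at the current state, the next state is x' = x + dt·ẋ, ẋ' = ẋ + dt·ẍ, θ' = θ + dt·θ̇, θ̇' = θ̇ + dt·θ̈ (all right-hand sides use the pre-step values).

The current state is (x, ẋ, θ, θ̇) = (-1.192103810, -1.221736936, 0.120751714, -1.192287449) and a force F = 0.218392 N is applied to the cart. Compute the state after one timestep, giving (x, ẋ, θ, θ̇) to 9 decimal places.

(-1.227002726, -1.220415084, 0.086694023, -1.135329458)

sinθ=0.120458482, cosθ=0.992718366
temp = (F + m·l·θ̇²·sinθ)/(M+m) = (0.218392 + 0.013501381)/1.638484 = 0.141529232
θ̈ = (g·sinθ − cosθ·temp)/(l·(4/3 − m·cos²θ/(M+m))) = 1.993978324
ẍ = temp − m·l·θ̈·cosθ/(M+m) = 0.046275245
Euler: x'=-1.192103810+0.028565·-1.221736936=-1.227002726, ẋ'=-1.221736936+0.028565·0.046275245=-1.220415084
       θ'=0.120751714+0.028565·-1.192287449=0.086694023, θ̇'=-1.192287449+0.028565·1.993978324=-1.135329458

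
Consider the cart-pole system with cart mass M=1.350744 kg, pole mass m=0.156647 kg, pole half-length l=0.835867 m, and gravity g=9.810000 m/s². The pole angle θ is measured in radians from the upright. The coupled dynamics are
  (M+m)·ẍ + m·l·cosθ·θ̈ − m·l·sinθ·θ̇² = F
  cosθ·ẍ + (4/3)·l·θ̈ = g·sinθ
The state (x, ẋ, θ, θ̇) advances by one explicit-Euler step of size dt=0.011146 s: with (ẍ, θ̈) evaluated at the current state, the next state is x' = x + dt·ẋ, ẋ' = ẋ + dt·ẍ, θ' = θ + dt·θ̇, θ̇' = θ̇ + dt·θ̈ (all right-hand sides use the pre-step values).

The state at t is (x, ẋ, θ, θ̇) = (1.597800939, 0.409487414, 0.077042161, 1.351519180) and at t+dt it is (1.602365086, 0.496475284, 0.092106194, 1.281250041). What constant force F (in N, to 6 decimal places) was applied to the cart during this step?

F = 10.922850 N

ẍ = (ẋ'−ẋ)/dt = (0.496475284−0.409487414)/0.011146 = 7.804402
θ̈ = (θ̇'−θ̇)/dt = (1.281250041−1.351519180)/0.011146 = -6.304427
sinθ=0.076966, cosθ=0.997034
F = (M+m)·ẍ + m·l·cosθ·θ̈ − m·l·sinθ·θ̇² = 11.764286 + -0.823028 − 0.018408 = 10.922850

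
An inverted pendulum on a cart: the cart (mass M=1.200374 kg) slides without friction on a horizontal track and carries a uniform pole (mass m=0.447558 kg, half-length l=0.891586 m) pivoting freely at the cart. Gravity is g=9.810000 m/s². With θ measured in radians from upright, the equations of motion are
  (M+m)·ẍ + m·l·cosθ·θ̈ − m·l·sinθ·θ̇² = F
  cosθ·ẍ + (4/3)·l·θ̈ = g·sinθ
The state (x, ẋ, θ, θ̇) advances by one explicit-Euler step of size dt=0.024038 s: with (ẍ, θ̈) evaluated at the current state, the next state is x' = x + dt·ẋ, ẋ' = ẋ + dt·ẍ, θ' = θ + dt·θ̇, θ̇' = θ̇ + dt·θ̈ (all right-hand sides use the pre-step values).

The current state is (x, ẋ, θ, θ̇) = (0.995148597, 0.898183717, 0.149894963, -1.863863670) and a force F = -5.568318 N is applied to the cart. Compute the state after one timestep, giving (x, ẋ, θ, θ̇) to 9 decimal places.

(1.016739137, 0.791676344, 0.105091408, -1.745651845)

sinθ=0.149334274, cosθ=0.988786769
temp = (F + m·l·θ̇²·sinθ)/(M+m) = (-5.568318 + 0.207014300)/1.647932 = -3.253352505
θ̈ = (g·sinθ − cosθ·temp)/(l·(4/3 − m·cos²θ/(M+m))) = 4.917706351
ẍ = temp − m·l·θ̈·cosθ/(M+m) = -4.430791776
Euler: x'=0.995148597+0.024038·0.898183717=1.016739137, ẋ'=0.898183717+0.024038·-4.430791776=0.791676344
       θ'=0.149894963+0.024038·-1.863863670=0.105091408, θ̇'=-1.863863670+0.024038·4.917706351=-1.745651845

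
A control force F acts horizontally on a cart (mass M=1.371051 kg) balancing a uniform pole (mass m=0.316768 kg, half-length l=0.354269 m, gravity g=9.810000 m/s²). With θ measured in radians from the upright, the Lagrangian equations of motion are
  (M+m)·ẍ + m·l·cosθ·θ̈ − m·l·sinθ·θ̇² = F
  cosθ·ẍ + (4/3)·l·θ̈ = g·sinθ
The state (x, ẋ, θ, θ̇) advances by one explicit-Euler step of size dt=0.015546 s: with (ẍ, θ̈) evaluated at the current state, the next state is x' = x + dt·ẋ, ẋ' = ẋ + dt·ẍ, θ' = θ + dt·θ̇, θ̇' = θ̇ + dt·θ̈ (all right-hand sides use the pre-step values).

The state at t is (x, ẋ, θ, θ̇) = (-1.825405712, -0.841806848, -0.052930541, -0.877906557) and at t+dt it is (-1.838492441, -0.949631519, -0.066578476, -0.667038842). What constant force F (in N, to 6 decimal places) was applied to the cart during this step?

F = -10.181830 N

ẍ = (ẋ'−ẋ)/dt = (-0.949631519−-0.841806848)/0.015546 = -6.935847
θ̈ = (θ̇'−θ̇)/dt = (-0.667038842−-0.877906557)/0.015546 = 13.564114
sinθ=-0.052906, cosθ=0.998600
F = (M+m)·ẍ + m·l·cosθ·θ̈ − m·l·sinθ·θ̇² = -11.706454 + 1.520048 − -0.004576 = -10.181830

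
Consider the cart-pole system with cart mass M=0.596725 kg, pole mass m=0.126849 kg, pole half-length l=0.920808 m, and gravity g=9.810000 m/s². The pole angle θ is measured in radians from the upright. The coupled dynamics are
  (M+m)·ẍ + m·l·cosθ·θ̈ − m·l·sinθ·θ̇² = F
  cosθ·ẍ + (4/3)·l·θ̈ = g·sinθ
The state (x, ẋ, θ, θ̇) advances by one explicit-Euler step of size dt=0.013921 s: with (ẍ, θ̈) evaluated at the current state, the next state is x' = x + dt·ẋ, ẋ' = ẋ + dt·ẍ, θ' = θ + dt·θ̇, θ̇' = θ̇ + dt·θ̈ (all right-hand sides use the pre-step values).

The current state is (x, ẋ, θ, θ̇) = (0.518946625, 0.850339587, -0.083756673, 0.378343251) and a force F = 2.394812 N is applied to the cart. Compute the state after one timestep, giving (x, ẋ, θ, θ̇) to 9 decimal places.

(0.530784202, 0.905023502, -0.078489757, 0.324653654)

sinθ=-0.083658779, cosθ=0.996494460
temp = (F + m·l·θ̇²·sinθ)/(M+m) = (2.394812 + -0.001398749)/0.723574 = 3.307765690
θ̈ = (g·sinθ − cosθ·temp)/(l·(4/3 − m·cos²θ/(M+m))) = -3.856734188
ẍ = temp − m·l·θ̈·cosθ/(M+m) = 3.928159956
Euler: x'=0.518946625+0.013921·0.850339587=0.530784202, ẋ'=0.850339587+0.013921·3.928159956=0.905023502
       θ'=-0.083756673+0.013921·0.378343251=-0.078489757, θ̇'=0.378343251+0.013921·-3.856734188=0.324653654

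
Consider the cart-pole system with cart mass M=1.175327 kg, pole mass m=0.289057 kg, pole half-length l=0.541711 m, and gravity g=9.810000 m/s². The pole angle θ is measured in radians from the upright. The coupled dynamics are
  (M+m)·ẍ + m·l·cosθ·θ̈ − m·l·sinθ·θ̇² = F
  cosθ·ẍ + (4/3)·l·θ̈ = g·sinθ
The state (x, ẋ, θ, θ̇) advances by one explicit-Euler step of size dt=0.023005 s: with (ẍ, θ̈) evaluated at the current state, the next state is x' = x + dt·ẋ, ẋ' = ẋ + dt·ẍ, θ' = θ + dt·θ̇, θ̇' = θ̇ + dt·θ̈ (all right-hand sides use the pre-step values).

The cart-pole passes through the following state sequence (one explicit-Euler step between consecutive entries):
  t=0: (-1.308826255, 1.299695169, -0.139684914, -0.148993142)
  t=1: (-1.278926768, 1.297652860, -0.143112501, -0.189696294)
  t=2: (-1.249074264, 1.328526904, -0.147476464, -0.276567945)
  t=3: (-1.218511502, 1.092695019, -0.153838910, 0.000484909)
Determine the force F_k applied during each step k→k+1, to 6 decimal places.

F_0 = -0.403870 N
F_1 = 1.380838 N
F_2 = -13.144814 N

step 0→1:
  ẍ = (ẋ'−ẋ)/dt = (1.297652860−1.299695169)/0.023005 = -0.088777
  θ̈ = (θ̇'−θ̇)/dt = (-0.189696294−-0.148993142)/0.023005 = -1.769318
  sinθ=-0.139231, cosθ=0.990260
  F = (M+m)·ẍ + m·l·cosθ·θ̈ − m·l·sinθ·θ̇² = -0.130003 + -0.274351 − -0.000484 = -0.403870
step 1→2:
  ẍ = (ẋ'−ẋ)/dt = (1.328526904−1.297652860)/0.023005 = 1.342058
  θ̈ = (θ̇'−θ̇)/dt = (-0.276567945−-0.189696294)/0.023005 = -3.776207
  sinθ=-0.142624, cosθ=0.989777
  F = (M+m)·ẍ + m·l·cosθ·θ̈ − m·l·sinθ·θ̇² = 1.965288 + -0.585254 − -0.000804 = 1.380838
step 2→3:
  ẍ = (ẋ'−ẋ)/dt = (1.092695019−1.328526904)/0.023005 = -10.251332
  θ̈ = (θ̇'−θ̇)/dt = (0.000484909−-0.276567945)/0.023005 = 12.043158
  sinθ=-0.146942, cosθ=0.989145
  F = (M+m)·ẍ + m·l·cosθ·θ̈ − m·l·sinθ·θ̇² = -15.011886 + 1.865312 − -0.001760 = -13.144814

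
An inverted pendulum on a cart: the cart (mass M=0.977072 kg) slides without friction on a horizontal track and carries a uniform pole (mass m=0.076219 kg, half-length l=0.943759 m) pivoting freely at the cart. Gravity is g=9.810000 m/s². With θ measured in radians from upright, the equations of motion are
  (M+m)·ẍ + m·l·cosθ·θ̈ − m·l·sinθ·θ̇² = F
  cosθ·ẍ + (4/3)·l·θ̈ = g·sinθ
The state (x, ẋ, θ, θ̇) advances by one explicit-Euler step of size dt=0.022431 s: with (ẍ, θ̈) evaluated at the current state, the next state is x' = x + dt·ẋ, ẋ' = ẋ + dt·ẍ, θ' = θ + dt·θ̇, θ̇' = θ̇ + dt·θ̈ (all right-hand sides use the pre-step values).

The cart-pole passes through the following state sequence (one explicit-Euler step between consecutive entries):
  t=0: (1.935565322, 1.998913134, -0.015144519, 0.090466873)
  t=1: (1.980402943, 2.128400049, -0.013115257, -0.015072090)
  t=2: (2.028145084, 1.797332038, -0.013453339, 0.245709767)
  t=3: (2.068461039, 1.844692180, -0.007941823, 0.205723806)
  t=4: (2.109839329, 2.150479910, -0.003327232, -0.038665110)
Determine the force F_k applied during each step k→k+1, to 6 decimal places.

step 0→1:
  ẍ = (ẋ'−ẋ)/dt = (2.128400049−1.998913134)/0.022431 = 5.772677
  θ̈ = (θ̇'−θ̇)/dt = (-0.015072090−0.090466873)/0.022431 = -4.705049
  sinθ=-0.015144, cosθ=0.999885
  F = (M+m)·ẍ + m·l·cosθ·θ̈ − m·l·sinθ·θ̇² = 6.080309 + -0.338407 − -0.000009 = 5.741911
step 1→2:
  ẍ = (ẋ'−ẋ)/dt = (1.797332038−2.128400049)/0.022431 = -14.759396
  θ̈ = (θ̇'−θ̇)/dt = (0.245709767−-0.015072090)/0.022431 = 11.625958
  sinθ=-0.013115, cosθ=0.999914
  F = (M+m)·ẍ + m·l·cosθ·θ̈ − m·l·sinθ·θ̇² = -15.545939 + 0.836211 − -0.000000 = -14.709728
step 2→3:
  ẍ = (ẋ'−ẋ)/dt = (1.844692180−1.797332038)/0.022431 = 2.111370
  θ̈ = (θ̇'−θ̇)/dt = (0.205723806−0.245709767)/0.022431 = -1.782621
  sinθ=-0.013453, cosθ=0.999910
  F = (M+m)·ẍ + m·l·cosθ·θ̈ − m·l·sinθ·θ̇² = 2.223887 + -0.128217 − -0.000058 = 2.095729
step 3→4:
  ẍ = (ẋ'−ẋ)/dt = (2.150479910−1.844692180)/0.022431 = 13.632372
  θ̈ = (θ̇'−θ̇)/dt = (-0.038665110−0.205723806)/0.022431 = -10.895141
  sinθ=-0.007942, cosθ=0.999968
  F = (M+m)·ẍ + m·l·cosθ·θ̈ − m·l·sinθ·θ̇² = 14.358854 + -0.783689 − -0.000024 = 13.575190

F_0 = 5.741911 N
F_1 = -14.709728 N
F_2 = 2.095729 N
F_3 = 13.575190 N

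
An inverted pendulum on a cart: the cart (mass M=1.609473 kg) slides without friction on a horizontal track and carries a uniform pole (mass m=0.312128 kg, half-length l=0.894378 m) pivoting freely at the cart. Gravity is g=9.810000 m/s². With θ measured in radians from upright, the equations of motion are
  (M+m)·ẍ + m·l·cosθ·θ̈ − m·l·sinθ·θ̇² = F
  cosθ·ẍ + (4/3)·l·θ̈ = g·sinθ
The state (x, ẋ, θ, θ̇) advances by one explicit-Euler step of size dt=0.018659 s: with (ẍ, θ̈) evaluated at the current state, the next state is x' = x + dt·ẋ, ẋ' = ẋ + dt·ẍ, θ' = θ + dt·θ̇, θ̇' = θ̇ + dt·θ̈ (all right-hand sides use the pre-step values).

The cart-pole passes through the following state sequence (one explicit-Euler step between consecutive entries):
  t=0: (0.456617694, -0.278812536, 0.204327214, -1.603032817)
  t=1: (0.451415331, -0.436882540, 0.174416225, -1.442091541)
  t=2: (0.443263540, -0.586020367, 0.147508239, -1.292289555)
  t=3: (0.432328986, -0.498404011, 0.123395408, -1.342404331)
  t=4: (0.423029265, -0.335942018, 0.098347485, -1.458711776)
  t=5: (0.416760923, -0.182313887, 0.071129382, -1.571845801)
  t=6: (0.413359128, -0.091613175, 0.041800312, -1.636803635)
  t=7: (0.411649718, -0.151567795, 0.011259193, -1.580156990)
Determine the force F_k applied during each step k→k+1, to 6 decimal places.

F_0 = -14.066651 N
F_1 = -13.252526 N
F_2 = 8.213036 N
F_3 = 14.942400 N
F_4 = 14.078662 N
F_5 = 8.322426 N
F_6 = -5.358933 N

step 0→1:
  ẍ = (ẋ'−ẋ)/dt = (-0.436882540−-0.278812536)/0.018659 = -8.471515
  θ̈ = (θ̇'−θ̇)/dt = (-1.442091541−-1.603032817)/0.018659 = 8.625397
  sinθ=0.202908, cosθ=0.979198
  F = (M+m)·ẍ + m·l·cosθ·θ̈ − m·l·sinθ·θ̇² = -16.278872 + 2.357780 − 0.145559 = -14.066651
step 1→2:
  ẍ = (ẋ'−ẋ)/dt = (-0.586020367−-0.436882540)/0.018659 = -7.992809
  θ̈ = (θ̇'−θ̇)/dt = (-1.292289555−-1.442091541)/0.018659 = 8.028404
  sinθ=0.173533, cosθ=0.984828
  F = (M+m)·ẍ + m·l·cosθ·θ̈ − m·l·sinθ·θ̇² = -15.358990 + 2.207209 − 0.100745 = -13.252526
step 2→3:
  ẍ = (ẋ'−ẋ)/dt = (-0.498404011−-0.586020367)/0.018659 = 4.695662
  θ̈ = (θ̇'−θ̇)/dt = (-1.342404331−-1.292289555)/0.018659 = -2.685823
  sinθ=0.146974, cosθ=0.989140
  F = (M+m)·ẍ + m·l·cosθ·θ̈ − m·l·sinθ·θ̇² = 9.023189 + -0.741633 − 0.068519 = 8.213036
step 3→4:
  ẍ = (ẋ'−ẋ)/dt = (-0.335942018−-0.498404011)/0.018659 = 8.706897
  θ̈ = (θ̇'−θ̇)/dt = (-1.458711776−-1.342404331)/0.018659 = -6.233316
  sinθ=0.123083, cosθ=0.992396
  F = (M+m)·ẍ + m·l·cosθ·θ̈ − m·l·sinθ·θ̇² = 16.731182 + -1.726864 − 0.061918 = 14.942400
step 4→5:
  ẍ = (ẋ'−ẋ)/dt = (-0.182313887−-0.335942018)/0.018659 = 8.233460
  θ̈ = (θ̇'−θ̇)/dt = (-1.571845801−-1.458711776)/0.018659 = -6.063242
  sinθ=0.098189, cosθ=0.995168
  F = (M+m)·ẍ + m·l·cosθ·θ̈ − m·l·sinθ·θ̇² = 15.821425 + -1.684438 − 0.058325 = 14.078662
step 5→6:
  ẍ = (ẋ'−ẋ)/dt = (-0.091613175−-0.182313887)/0.018659 = 4.860963
  θ̈ = (θ̇'−θ̇)/dt = (-1.636803635−-1.571845801)/0.018659 = -3.481314
  sinθ=0.071069, cosθ=0.997471
  F = (M+m)·ẍ + m·l·cosθ·θ̈ − m·l·sinθ·θ̇² = 9.340832 + -0.969388 − 0.049018 = 8.322426
step 6→7:
  ẍ = (ẋ'−ẋ)/dt = (-0.151567795−-0.091613175)/0.018659 = -3.213174
  θ̈ = (θ̇'−θ̇)/dt = (-1.580156990−-1.636803635)/0.018659 = 3.035889
  sinθ=0.041788, cosθ=0.999126
  F = (M+m)·ẍ + m·l·cosθ·θ̈ − m·l·sinθ·θ̇² = -6.174439 + 0.846760 − 0.031254 = -5.358933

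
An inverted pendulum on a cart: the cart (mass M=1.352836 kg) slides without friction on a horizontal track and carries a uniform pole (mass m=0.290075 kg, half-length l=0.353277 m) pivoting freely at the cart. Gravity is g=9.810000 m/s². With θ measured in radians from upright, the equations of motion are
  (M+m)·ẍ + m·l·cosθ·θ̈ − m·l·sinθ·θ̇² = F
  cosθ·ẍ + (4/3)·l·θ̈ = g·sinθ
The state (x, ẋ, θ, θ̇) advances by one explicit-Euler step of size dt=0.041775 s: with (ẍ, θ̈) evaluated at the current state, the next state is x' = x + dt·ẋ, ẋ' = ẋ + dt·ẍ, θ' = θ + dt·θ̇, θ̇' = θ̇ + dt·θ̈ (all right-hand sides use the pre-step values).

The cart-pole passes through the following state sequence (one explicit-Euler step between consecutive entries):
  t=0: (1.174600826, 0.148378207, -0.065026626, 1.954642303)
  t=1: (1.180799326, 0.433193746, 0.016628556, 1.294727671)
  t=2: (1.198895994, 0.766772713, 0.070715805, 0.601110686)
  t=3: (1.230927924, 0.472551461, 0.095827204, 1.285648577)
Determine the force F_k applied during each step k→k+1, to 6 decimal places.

F_0 = 9.611164 N
F_1 = 11.414755 N
F_2 = -9.898616 N

step 0→1:
  ẍ = (ẋ'−ẋ)/dt = (0.433193746−0.148378207)/0.041775 = 6.817847
  θ̈ = (θ̇'−θ̇)/dt = (1.294727671−1.954642303)/0.041775 = -15.796879
  sinθ=-0.064981, cosθ=0.997887
  F = (M+m)·ẍ + m·l·cosθ·θ̈ − m·l·sinθ·θ̇² = 11.201115 + -1.615393 − -0.025442 = 9.611164
step 1→2:
  ẍ = (ẋ'−ẋ)/dt = (0.766772713−0.433193746)/0.041775 = 7.985134
  θ̈ = (θ̇'−θ̇)/dt = (0.601110686−1.294727671)/0.041775 = -16.603638
  sinθ=0.016628, cosθ=0.999862
  F = (M+m)·ẍ + m·l·cosθ·θ̈ − m·l·sinθ·θ̇² = 13.118864 + -1.701253 − 0.002856 = 11.414755
step 2→3:
  ẍ = (ẋ'−ẋ)/dt = (0.472551461−0.766772713)/0.041775 = -7.042998
  θ̈ = (θ̇'−θ̇)/dt = (1.285648577−0.601110686)/0.041775 = 16.386305
  sinθ=0.070657, cosθ=0.997501
  F = (M+m)·ẍ + m·l·cosθ·θ̈ − m·l·sinθ·θ̇² = -11.571019 + 1.675020 − 0.002616 = -9.898616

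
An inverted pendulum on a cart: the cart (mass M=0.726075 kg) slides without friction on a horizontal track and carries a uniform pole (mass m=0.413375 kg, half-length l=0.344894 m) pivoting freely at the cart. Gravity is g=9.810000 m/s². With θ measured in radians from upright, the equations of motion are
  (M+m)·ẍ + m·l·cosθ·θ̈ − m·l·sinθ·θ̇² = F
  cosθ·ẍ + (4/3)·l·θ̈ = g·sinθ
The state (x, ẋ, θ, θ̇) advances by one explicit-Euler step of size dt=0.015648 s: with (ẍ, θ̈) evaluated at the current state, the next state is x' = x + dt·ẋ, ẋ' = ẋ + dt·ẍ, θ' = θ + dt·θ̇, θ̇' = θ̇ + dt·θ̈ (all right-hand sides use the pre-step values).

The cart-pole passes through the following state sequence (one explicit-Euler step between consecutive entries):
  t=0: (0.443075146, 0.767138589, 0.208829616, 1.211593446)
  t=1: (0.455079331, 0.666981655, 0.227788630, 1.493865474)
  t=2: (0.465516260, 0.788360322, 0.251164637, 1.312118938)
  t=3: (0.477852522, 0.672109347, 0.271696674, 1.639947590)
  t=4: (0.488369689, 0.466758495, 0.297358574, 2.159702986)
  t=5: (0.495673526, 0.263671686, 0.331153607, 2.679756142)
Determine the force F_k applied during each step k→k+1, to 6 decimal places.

F_0 = -4.820642 N
F_1 = 7.153519 N
F_2 = -5.632959 N
F_3 = -10.494228 N
F_4 = -10.452823 N

step 0→1:
  ẍ = (ẋ'−ẋ)/dt = (0.666981655−0.767138589)/0.015648 = -6.400622
  θ̈ = (θ̇'−θ̇)/dt = (1.493865474−1.211593446)/0.015648 = 18.038857
  sinθ=0.207315, cosθ=0.978274
  F = (M+m)·ẍ + m·l·cosθ·θ̈ − m·l·sinθ·θ̇² = -7.293189 + 2.515935 − 0.043388 = -4.820642
step 1→2:
  ẍ = (ẋ'−ẋ)/dt = (0.788360322−0.666981655)/0.015648 = 7.756817
  θ̈ = (θ̇'−θ̇)/dt = (1.312118938−1.493865474)/0.015648 = -11.614681
  sinθ=0.225824, cosθ=0.974168
  F = (M+m)·ẍ + m·l·cosθ·θ̈ − m·l·sinθ·θ̇² = 8.838505 + -1.613136 − 0.071849 = 7.153519
step 2→3:
  ẍ = (ẋ'−ẋ)/dt = (0.672109347−0.788360322)/0.015648 = -7.429127
  θ̈ = (θ̇'−θ̇)/dt = (1.639947590−1.312118938)/0.015648 = 20.950195
  sinθ=0.248532, cosθ=0.968624
  F = (M+m)·ẍ + m·l·cosθ·θ̈ − m·l·sinθ·θ̇² = -8.465118 + 2.893163 − 0.061004 = -5.632959
step 3→4:
  ẍ = (ẋ'−ẋ)/dt = (0.466758495−0.672109347)/0.015648 = -13.123137
  θ̈ = (θ̇'−θ̇)/dt = (2.159702986−1.639947590)/0.015648 = 33.215452
  sinθ=0.268366, cosθ=0.963317
  F = (M+m)·ẍ + m·l·cosθ·θ̈ − m·l·sinθ·θ̇² = -14.953159 + 4.561831 − 0.102901 = -10.494228
step 4→5:
  ẍ = (ẋ'−ẋ)/dt = (0.263671686−0.466758495)/0.015648 = -12.978452
  θ̈ = (θ̇'−θ̇)/dt = (2.679756142−2.159702986)/0.015648 = 33.234481
  sinθ=0.292996, cosθ=0.956114
  F = (M+m)·ẍ + m·l·cosθ·θ̈ − m·l·sinθ·θ̇² = -14.788297 + 4.530314 − 0.194840 = -10.452823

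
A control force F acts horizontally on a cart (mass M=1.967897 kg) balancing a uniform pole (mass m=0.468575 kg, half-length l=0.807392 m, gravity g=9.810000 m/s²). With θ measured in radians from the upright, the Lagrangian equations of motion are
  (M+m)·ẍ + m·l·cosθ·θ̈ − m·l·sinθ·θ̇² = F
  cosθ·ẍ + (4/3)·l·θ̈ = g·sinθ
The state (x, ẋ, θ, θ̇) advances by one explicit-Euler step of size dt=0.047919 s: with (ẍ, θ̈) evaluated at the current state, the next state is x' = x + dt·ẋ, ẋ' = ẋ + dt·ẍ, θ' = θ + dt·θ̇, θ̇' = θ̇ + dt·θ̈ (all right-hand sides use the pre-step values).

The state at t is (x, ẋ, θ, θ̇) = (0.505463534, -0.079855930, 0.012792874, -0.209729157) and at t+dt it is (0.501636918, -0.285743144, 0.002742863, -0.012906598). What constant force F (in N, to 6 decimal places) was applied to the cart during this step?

F = -8.914879 N

ẍ = (ẋ'−ẋ)/dt = (-0.285743144−-0.079855930)/0.047919 = -4.296567
θ̈ = (θ̇'−θ̇)/dt = (-0.012906598−-0.209729157)/0.047919 = 4.107401
sinθ=0.012793, cosθ=0.999918
F = (M+m)·ẍ + m·l·cosθ·θ̈ − m·l·sinθ·θ̇² = -10.468466 + 1.553800 − 0.000213 = -8.914879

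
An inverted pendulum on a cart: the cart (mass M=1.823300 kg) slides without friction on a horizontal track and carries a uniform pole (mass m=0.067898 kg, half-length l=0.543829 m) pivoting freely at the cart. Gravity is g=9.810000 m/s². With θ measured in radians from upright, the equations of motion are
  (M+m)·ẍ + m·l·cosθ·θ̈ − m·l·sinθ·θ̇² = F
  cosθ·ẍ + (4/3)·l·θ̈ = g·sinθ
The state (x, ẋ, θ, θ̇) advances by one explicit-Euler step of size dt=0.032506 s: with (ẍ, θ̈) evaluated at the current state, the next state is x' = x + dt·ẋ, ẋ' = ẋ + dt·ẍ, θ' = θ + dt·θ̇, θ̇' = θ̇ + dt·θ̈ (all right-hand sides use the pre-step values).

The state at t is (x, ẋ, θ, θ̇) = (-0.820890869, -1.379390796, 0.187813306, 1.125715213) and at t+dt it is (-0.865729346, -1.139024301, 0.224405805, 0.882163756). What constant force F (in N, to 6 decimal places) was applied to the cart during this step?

ẍ = (ẋ'−ẋ)/dt = (-1.139024301−-1.379390796)/0.032506 = 7.394527
θ̈ = (θ̇'−θ̇)/dt = (0.882163756−1.125715213)/0.032506 = -7.492508
sinθ=0.186711, cosθ=0.982415
F = (M+m)·ẍ + m·l·cosθ·θ̈ − m·l·sinθ·θ̇² = 13.984515 + -0.271795 − 0.008737 = 13.703983

F = 13.703983 N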